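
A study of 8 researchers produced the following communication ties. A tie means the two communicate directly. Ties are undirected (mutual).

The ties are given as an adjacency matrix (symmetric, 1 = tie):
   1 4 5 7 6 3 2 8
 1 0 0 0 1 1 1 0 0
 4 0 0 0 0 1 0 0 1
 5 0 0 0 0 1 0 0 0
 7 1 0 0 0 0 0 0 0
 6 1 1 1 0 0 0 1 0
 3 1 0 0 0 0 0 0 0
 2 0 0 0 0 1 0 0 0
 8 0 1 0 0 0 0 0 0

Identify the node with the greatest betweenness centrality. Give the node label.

6

Unnormalized betweenness of each node: 1:11, 2:0, 3:0, 4:6, 5:0, 6:17, 7:0, 8:0.
6 has the largest value, 17, making it the main broker — the node through which the most shortest paths run.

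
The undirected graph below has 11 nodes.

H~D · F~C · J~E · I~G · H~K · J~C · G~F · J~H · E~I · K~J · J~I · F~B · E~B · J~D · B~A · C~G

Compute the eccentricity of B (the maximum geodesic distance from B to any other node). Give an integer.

Distances from B: A:1, C:2, D:3, E:1, F:1, G:2, H:3, I:2, J:2, K:3.
The largest is 3 (to H, D, and K), so the eccentricity of B is 3.

3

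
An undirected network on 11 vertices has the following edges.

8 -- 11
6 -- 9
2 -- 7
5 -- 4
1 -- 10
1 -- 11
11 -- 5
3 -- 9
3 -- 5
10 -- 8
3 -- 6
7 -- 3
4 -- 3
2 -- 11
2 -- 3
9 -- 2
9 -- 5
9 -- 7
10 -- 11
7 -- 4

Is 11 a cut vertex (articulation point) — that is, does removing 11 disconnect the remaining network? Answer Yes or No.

Yes

Removing 11 leaves {2, 3, 4, 5, 6, 7, and 9} with no path to {1, 8, and 10}, so the network splits into 2 components. 11 is a cut vertex.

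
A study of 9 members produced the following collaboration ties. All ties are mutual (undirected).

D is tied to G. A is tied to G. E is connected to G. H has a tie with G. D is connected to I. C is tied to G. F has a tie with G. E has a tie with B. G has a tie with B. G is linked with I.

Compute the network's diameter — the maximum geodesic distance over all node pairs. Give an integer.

Eccentricity of each node (its greatest distance to any other): A:2, B:2, C:2, D:2, E:2, F:2, G:1, H:2, I:2.
The maximum eccentricity is 2, realized for instance by the pair A–H via A – G – H. So the diameter is 2.

2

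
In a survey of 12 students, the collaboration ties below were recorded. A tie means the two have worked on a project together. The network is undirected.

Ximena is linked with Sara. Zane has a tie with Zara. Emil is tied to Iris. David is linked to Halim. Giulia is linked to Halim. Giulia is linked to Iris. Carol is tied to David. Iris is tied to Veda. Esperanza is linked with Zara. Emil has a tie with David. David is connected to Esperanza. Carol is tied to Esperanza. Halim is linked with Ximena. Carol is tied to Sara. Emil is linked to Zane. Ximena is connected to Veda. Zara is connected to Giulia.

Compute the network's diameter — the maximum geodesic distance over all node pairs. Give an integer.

Eccentricity of each node (its greatest distance to any other): Carol:3, David:3, Emil:3, Esperanza:4, Giulia:3, Halim:3, Iris:3, Sara:4, Veda:4, Ximena:4, Zane:4, Zara:3.
The maximum eccentricity is 4, realized for instance by the pair Ximena–Zane via Ximena – Veda – Iris – Emil – Zane. So the diameter is 4.

4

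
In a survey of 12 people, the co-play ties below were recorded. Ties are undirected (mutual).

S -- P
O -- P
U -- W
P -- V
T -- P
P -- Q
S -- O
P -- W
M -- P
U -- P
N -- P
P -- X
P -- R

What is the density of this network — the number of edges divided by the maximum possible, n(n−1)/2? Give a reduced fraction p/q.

There are 13 edges and 12 nodes, so the maximum possible is C(12,2) = 66.
Density = 13/66.

13/66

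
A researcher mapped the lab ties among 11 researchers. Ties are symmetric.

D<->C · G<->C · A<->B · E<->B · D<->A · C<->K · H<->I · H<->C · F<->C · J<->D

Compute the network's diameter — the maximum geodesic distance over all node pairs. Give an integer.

6

Eccentricity of each node (its greatest distance to any other): A:4, B:5, C:4, D:3, E:6, F:5, G:5, H:5, I:6, J:4, K:5.
The maximum eccentricity is 6, realized for instance by the pair I–E via I – H – C – D – A – B – E. So the diameter is 6.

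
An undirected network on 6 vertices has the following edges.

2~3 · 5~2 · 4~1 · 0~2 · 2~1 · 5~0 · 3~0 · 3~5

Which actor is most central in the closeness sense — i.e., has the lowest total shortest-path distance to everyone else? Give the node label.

Farness (sum of distances to all others) for each node — 0:8, 1:8, 2:6, 3:8, 4:12, 5:8.
The smallest farness is 6, for 2, so 2 has the highest closeness.

2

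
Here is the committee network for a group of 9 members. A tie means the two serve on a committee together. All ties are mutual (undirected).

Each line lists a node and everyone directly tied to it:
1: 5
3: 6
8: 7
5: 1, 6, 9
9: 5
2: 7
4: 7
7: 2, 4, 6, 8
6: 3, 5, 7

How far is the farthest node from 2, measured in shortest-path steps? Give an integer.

4

Distances from 2: 1:4, 3:3, 4:2, 5:3, 6:2, 7:1, 8:2, 9:4.
The largest is 4 (to 1 and 9), so the eccentricity of 2 is 4.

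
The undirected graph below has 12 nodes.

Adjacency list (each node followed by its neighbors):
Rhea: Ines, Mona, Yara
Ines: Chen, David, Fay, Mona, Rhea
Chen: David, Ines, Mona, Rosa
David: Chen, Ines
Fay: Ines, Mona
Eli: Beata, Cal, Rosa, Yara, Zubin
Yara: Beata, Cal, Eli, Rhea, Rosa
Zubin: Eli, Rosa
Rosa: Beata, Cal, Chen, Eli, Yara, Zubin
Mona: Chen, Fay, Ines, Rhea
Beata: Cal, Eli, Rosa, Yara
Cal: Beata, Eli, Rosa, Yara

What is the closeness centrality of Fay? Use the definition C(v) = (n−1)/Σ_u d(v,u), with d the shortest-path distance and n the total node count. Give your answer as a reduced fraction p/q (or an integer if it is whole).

Distances from Fay: Beata:4, Cal:4, Chen:2, David:2, Eli:4, Ines:1, Mona:1, Rhea:2, Rosa:3, Yara:3, Zubin:4. Sum = 30.
n = 12, so closeness = 11/30.

11/30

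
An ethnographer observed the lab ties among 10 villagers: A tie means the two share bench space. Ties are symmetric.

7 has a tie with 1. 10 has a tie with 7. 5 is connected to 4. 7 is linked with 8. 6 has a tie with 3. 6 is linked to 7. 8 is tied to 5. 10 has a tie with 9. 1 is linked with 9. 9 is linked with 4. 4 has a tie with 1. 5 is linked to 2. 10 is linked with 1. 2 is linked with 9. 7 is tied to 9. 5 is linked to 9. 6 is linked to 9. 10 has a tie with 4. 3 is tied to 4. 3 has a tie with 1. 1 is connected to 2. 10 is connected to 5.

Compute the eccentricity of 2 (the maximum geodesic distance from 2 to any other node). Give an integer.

Distances from 2: 1:1, 3:2, 4:2, 5:1, 6:2, 7:2, 8:2, 9:1, 10:2.
The largest is 2 (to 4, 10, 8, 3, 7, and 6), so the eccentricity of 2 is 2.

2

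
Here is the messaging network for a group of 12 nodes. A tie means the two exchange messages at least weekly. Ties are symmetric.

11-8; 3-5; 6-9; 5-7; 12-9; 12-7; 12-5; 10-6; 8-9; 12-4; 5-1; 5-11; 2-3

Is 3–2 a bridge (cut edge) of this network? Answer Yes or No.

Without the 3–2 edge there is no alternate route between 3 and 2, so the network disconnects. It is a bridge.

Yes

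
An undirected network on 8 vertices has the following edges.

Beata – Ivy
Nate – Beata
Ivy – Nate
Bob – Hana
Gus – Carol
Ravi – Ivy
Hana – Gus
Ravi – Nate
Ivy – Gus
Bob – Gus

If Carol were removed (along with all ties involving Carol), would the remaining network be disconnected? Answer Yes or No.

No

Even without Carol, every remaining node can still reach every other (the residual graph is connected), so Carol is not a cut vertex.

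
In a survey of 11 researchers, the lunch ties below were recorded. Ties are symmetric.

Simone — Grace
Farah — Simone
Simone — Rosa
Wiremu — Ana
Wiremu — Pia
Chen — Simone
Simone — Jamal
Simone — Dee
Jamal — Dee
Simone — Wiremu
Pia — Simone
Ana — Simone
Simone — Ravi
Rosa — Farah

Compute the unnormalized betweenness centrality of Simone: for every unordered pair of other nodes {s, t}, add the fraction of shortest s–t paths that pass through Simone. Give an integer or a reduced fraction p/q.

Pairs whose geodesics pass through Simone — Dee–Grace: 1; Dee–Chen: 1; Dee–Rosa: 1; Dee–Farah: 1; Dee–Pia: 1; Dee–Ana: 1; Dee–Wiremu: 1; Dee–Ravi: 1; Grace–Chen: 1; Grace–Rosa: 1; Grace–Jamal: 1; Grace–Farah: 1; Grace–Pia: 1; Grace–Ana: 1 … (+27 more pairs).
All other pairs contribute 0.
Summing the contributions gives betweenness(Simone) = 81/2.

81/2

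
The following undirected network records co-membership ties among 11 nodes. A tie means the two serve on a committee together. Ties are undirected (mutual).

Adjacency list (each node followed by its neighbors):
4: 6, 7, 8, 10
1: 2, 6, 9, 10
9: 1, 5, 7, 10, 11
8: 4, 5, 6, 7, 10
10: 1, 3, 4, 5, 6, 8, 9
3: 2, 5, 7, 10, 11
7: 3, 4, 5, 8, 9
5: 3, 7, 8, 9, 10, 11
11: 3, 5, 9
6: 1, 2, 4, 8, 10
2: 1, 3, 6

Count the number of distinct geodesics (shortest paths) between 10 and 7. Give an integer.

The shortest distance is 2. The length-2 paths are: 10–8–7; 10–4–7; 10–3–7; 10–5–7; 10–9–7.
That gives 5 distinct shortest paths.

5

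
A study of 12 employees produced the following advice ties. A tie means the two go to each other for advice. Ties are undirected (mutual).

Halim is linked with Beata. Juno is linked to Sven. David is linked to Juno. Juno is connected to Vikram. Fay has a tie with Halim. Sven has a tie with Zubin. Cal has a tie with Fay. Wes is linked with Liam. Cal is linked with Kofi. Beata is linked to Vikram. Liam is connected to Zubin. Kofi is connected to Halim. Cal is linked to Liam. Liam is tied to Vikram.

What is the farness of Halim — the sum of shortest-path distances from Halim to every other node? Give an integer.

Distances from Halim: Beata:1, Cal:2, David:4, Fay:1, Juno:3, Kofi:1, Liam:3, Sven:4, Vikram:2, Wes:4, Zubin:4.
Sum = 1 + 2 + 4 + 1 + 3 + 1 + 3 + 4 + 2 + 4 + 4 = 29.

29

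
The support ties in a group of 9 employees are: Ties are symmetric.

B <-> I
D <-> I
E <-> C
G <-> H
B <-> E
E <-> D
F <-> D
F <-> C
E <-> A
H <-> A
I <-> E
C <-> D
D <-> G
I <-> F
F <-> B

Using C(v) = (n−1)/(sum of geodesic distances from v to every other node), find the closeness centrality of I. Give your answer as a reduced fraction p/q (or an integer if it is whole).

Distances from I: A:2, B:1, C:2, D:1, E:1, F:1, G:2, H:3. Sum = 13.
n = 9, so closeness = 8/13.

8/13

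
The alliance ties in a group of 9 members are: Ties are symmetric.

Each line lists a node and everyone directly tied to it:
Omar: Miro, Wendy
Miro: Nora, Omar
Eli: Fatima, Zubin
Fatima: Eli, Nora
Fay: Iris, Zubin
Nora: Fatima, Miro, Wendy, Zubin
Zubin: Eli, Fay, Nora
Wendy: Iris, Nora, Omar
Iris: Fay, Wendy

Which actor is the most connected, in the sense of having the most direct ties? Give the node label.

Nora

Degrees — Eli:2, Fatima:2, Fay:2, Iris:2, Miro:2, Nora:4, Omar:2, Wendy:3, Zubin:3.
The maximum is 4, attained only by Nora.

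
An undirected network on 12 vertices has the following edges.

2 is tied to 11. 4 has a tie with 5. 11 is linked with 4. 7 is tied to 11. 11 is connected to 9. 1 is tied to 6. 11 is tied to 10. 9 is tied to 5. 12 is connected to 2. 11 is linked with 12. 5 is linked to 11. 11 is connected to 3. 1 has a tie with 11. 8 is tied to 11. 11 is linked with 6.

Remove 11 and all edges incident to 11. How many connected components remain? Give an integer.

Without 11, the remaining ties split the others into: {10}; {4, 5, 9}; {2, 12}; {3}; {8}; {1, 6}; {7}.
That's 7 separate components.

7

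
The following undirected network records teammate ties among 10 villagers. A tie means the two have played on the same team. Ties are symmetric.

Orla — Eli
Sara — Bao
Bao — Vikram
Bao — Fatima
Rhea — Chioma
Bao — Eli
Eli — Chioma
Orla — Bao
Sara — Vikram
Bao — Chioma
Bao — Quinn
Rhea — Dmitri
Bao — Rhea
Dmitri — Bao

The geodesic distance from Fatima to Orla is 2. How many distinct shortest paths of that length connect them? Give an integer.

The shortest distance is 2, and the only length-2 path is Fatima–Bao–Orla. So there is exactly 1 shortest path.

1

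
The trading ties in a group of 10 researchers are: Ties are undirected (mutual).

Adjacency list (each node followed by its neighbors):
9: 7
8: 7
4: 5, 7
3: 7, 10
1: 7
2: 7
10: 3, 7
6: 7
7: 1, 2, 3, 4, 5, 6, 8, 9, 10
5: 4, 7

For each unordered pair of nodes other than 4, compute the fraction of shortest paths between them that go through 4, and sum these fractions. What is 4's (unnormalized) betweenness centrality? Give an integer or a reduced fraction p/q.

No shortest path between any pair of other nodes passes through 4.
Summing the contributions gives betweenness(4) = 0.

0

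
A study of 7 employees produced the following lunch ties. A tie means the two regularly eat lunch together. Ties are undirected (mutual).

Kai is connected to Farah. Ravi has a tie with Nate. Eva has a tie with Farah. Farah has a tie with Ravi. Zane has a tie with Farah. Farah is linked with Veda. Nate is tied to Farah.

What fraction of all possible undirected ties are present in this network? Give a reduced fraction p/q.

There are 7 edges and 7 nodes, so the maximum possible is C(7,2) = 21.
Density = 7/21 = 1/3.

1/3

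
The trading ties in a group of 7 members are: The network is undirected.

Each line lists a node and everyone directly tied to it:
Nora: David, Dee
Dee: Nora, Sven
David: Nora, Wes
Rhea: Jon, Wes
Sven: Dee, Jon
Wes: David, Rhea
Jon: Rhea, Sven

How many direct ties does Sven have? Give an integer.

2

Sven is directly tied to Dee and Jon. That is 2 neighbors, so the degree of Sven is 2.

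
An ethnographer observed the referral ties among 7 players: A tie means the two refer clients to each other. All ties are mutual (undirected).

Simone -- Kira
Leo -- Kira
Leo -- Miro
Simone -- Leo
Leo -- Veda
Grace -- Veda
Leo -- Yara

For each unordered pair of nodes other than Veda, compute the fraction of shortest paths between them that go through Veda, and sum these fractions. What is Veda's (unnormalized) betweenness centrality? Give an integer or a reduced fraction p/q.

Pairs whose geodesics pass through Veda — Simone–Grace: 1; Leo–Grace: 1; Grace–Yara: 1; Grace–Miro: 1; Grace–Kira: 1.
All other pairs contribute 0.
Summing the contributions gives betweenness(Veda) = 5.

5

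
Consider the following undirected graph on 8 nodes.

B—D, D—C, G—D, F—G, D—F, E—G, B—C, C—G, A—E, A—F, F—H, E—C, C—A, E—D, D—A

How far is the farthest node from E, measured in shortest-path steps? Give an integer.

3

Distances from E: A:1, B:2, C:1, D:1, F:2, G:1, H:3.
The largest is 3 (to H), so the eccentricity of E is 3.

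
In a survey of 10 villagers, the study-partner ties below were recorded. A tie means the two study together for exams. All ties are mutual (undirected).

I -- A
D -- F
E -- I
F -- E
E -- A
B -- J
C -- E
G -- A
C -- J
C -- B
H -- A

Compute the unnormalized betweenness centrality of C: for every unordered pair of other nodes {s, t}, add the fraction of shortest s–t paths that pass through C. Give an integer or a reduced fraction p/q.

Pairs whose geodesics pass through C — B–D: 1; B–A: 1; B–F: 1; B–I: 1; B–E: 1; B–G: 1; B–H: 1; D–J: 1; A–J: 1; F–J: 1; I–J: 1; J–E: 1; J–G: 1; J–H: 1.
All other pairs contribute 0.
Summing the contributions gives betweenness(C) = 14.

14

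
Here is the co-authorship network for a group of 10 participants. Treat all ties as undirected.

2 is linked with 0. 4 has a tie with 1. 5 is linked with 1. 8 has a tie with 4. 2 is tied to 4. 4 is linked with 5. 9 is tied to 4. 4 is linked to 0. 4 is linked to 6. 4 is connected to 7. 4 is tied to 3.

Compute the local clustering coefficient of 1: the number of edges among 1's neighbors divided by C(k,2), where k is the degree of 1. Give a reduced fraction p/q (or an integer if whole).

1

1's neighbors: 4 and 5 (k = 2).
Possible neighbor pairs: C(2,2) = 1. Edges among them: 4–5 → e = 1.
Clustering(1) = 1/1.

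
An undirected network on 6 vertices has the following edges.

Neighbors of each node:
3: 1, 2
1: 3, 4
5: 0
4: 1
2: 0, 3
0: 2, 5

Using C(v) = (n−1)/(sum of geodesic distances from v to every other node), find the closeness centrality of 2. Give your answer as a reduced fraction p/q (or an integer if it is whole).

Distances from 2: 0:1, 1:2, 3:1, 4:3, 5:2. Sum = 9.
n = 6, so closeness = 5/9.

5/9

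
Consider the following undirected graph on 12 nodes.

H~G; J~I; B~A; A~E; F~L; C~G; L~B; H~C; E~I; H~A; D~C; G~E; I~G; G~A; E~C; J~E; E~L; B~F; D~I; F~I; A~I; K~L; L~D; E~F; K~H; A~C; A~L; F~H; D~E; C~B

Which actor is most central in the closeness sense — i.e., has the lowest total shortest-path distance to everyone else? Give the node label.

E

Farness (sum of distances to all others) for each node — A:15, B:19, C:16, D:18, E:14, F:17, G:17, H:18, I:17, J:23, K:22, L:16.
The smallest farness is 14, for E, so E has the highest closeness.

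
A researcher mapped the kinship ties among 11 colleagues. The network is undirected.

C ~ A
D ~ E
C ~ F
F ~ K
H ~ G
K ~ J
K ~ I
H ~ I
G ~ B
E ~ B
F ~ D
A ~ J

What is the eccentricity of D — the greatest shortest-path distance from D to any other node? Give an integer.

Distances from D: A:3, B:2, C:2, E:1, F:1, G:3, H:4, I:3, J:3, K:2.
The largest is 4 (to H), so the eccentricity of D is 4.

4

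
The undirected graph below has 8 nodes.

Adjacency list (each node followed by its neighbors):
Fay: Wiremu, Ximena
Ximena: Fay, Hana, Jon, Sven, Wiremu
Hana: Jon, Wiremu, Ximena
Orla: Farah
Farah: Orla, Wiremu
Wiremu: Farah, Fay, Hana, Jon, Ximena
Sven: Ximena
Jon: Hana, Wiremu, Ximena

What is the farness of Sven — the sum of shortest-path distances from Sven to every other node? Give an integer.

Distances from Sven: Farah:3, Fay:2, Hana:2, Jon:2, Orla:4, Wiremu:2, Ximena:1.
Sum = 3 + 2 + 2 + 2 + 4 + 2 + 1 = 16.

16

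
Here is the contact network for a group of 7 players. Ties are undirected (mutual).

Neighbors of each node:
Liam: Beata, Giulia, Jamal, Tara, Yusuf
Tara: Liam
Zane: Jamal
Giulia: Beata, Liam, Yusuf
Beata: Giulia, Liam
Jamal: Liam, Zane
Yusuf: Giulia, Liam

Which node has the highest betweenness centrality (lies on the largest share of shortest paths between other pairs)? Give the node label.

Unnormalized betweenness of each node: Beata:0, Giulia:1/2, Jamal:5, Liam:23/2, Tara:0, Yusuf:0, Zane:0.
Liam has the largest value, 23/2, making it the main broker — the node through which the most shortest paths run.

Liam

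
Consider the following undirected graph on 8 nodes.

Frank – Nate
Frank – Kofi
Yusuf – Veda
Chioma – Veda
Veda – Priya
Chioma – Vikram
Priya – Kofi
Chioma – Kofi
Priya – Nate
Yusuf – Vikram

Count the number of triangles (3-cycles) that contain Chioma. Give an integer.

Chioma's neighbors are Kofi, Veda, and Vikram, but none of them are tied to each other, so no triangle contains Chioma.

0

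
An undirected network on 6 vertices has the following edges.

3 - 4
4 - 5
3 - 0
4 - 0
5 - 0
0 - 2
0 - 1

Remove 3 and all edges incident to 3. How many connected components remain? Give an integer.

1

3's neighbors (0 and 4) remain reachable from one another through other ties, so the rest of the network stays in one piece.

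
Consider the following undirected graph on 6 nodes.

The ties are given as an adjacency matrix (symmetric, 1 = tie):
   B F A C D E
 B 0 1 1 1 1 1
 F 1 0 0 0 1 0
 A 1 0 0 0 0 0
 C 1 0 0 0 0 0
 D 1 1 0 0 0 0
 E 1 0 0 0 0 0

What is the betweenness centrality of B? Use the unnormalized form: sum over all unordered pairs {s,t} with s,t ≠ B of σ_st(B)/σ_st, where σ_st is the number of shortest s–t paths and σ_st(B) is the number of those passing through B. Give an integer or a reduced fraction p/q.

9

Pairs whose geodesics pass through B — F–A: 1; F–C: 1; F–E: 1; A–C: 1; A–D: 1; A–E: 1; C–D: 1; C–E: 1; D–E: 1.
All other pairs contribute 0.
Summing the contributions gives betweenness(B) = 9.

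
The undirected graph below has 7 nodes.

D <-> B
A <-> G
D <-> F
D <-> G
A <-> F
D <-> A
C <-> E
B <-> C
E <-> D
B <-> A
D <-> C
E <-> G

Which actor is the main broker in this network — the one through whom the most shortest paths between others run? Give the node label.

D

Unnormalized betweenness of each node: A:3/2, B:1/2, C:1/2, D:11/2, E:1/2, F:0, G:1/2.
D has the largest value, 11/2, making it the main broker — the node through which the most shortest paths run.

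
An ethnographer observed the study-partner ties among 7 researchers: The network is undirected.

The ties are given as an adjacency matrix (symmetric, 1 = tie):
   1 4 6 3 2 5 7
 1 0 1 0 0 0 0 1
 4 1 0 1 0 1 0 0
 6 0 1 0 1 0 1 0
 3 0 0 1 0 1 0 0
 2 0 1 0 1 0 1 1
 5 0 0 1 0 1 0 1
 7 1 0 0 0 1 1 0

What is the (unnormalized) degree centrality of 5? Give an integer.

5 is directly tied to 2, 6, and 7. That is 3 neighbors, so the degree of 5 is 3.

3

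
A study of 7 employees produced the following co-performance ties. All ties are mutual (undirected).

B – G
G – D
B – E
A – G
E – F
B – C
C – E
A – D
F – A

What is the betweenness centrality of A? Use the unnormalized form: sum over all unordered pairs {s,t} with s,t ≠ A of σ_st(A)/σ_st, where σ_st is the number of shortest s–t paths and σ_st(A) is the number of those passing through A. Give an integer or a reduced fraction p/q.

5/2

Pairs whose geodesics pass through A — G–F: 1; D–F: 1; D–E: 1/2.
All other pairs contribute 0.
Summing the contributions gives betweenness(A) = 5/2.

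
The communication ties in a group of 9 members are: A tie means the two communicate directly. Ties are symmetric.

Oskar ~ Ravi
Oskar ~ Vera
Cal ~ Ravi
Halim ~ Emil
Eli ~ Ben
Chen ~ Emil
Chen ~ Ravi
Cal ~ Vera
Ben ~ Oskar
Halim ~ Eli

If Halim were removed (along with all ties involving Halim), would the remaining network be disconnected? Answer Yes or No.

No

Even without Halim, every remaining node can still reach every other (the residual graph is connected), so Halim is not a cut vertex.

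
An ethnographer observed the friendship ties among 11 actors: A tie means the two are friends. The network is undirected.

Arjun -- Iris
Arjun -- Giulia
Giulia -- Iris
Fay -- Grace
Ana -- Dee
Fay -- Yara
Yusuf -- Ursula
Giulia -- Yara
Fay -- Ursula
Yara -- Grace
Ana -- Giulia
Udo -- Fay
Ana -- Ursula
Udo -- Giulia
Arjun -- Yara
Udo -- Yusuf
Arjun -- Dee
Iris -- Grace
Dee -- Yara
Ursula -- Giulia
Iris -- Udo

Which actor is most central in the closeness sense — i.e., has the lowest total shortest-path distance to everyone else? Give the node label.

Farness (sum of distances to all others) for each node — Ana:18, Arjun:17, Dee:19, Fay:16, Giulia:14, Grace:19, Iris:16, Udo:17, Ursula:16, Yara:16, Yusuf:22.
The smallest farness is 14, for Giulia, so Giulia has the highest closeness.

Giulia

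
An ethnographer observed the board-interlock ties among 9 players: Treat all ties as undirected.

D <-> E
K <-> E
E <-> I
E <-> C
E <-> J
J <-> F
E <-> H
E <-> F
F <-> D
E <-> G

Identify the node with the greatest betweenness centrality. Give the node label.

Unnormalized betweenness of each node: C:0, D:0, E:51/2, F:1/2, G:0, H:0, I:0, J:0, K:0.
E has the largest value, 51/2, making it the main broker — the node through which the most shortest paths run.

E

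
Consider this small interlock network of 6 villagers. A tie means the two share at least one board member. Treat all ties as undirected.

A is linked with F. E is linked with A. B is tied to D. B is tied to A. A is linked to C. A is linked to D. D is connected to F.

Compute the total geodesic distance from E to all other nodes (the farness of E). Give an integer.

9

Distances from E: A:1, B:2, C:2, D:2, F:2.
Sum = 1 + 2 + 2 + 2 + 2 = 9.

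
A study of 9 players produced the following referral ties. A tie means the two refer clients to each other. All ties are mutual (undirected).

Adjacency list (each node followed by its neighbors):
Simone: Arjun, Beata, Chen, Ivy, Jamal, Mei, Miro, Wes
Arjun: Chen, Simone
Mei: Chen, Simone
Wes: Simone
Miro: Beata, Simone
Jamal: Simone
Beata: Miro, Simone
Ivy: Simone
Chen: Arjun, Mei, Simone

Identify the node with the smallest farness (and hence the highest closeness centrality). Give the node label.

Simone

Farness (sum of distances to all others) for each node — Arjun:14, Beata:14, Chen:13, Ivy:15, Jamal:15, Mei:14, Miro:14, Simone:8, Wes:15.
The smallest farness is 8, for Simone, so Simone has the highest closeness.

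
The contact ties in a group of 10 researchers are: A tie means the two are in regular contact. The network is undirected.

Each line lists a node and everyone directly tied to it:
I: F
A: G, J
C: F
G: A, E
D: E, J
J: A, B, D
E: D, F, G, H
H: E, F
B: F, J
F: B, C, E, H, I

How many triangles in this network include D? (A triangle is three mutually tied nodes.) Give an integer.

0

D's neighbors are E and J, but none of them are tied to each other, so no triangle contains D.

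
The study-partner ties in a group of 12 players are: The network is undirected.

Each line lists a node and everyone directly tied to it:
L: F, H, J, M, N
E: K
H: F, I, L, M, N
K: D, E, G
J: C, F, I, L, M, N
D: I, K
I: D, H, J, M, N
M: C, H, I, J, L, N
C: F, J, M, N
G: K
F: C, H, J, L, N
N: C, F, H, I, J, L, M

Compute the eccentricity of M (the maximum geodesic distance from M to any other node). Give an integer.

4

Distances from M: C:1, D:2, E:4, F:2, G:4, H:1, I:1, J:1, K:3, L:1, N:1.
The largest is 4 (to G and E), so the eccentricity of M is 4.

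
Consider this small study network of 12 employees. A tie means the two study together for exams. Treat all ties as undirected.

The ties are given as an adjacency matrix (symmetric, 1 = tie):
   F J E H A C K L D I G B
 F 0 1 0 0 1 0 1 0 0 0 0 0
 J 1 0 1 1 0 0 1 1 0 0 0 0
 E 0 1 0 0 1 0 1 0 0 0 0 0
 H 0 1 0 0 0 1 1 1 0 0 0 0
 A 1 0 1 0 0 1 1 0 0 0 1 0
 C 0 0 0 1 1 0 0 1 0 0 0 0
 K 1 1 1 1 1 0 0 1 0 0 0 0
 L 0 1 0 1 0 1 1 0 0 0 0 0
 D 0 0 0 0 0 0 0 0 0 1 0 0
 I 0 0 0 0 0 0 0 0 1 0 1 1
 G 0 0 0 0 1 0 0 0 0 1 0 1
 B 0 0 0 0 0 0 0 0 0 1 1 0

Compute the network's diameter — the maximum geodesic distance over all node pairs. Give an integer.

5

Eccentricity of each node (its greatest distance to any other): A:3, B:4, C:4, D:5, E:4, F:4, G:3, H:5, I:4, J:5, K:4, L:5.
The maximum eccentricity is 5, realized for instance by the pair J–D via J – F – A – G – I – D. So the diameter is 5.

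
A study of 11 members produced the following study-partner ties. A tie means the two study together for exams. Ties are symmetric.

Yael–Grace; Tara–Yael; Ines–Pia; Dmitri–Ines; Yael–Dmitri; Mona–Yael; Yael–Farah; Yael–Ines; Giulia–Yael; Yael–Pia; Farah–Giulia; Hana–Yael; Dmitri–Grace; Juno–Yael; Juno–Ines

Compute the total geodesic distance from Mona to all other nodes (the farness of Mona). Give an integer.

Distances from Mona: Dmitri:2, Farah:2, Giulia:2, Grace:2, Hana:2, Ines:2, Juno:2, Pia:2, Tara:2, Yael:1.
Sum = 2 + 2 + 2 + 2 + 2 + 2 + 2 + 2 + 2 + 1 = 19.

19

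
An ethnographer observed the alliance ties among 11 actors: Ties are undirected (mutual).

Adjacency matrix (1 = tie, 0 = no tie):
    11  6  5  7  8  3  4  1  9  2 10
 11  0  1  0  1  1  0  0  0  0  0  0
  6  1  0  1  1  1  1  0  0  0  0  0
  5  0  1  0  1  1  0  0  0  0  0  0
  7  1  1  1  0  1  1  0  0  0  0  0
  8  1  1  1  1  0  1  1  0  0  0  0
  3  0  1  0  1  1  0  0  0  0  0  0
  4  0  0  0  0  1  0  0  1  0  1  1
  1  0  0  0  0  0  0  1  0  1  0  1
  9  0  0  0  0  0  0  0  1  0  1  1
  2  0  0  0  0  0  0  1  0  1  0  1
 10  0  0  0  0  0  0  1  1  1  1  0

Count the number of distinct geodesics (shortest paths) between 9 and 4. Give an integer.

3

The shortest distance is 2. The length-2 paths are: 9–2–4; 9–10–4; 9–1–4.
That gives 3 distinct shortest paths.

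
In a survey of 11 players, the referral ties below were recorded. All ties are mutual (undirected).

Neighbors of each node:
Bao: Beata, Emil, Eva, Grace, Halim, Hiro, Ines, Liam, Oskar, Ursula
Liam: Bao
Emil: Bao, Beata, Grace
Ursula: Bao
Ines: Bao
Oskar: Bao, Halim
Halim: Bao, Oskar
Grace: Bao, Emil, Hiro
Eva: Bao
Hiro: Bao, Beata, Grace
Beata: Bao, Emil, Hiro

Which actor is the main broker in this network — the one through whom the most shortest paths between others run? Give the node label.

Bao

Unnormalized betweenness of each node: Bao:116/3, Beata:1/3, Emil:1/3, Eva:0, Grace:1/3, Halim:0, Hiro:1/3, Ines:0, Liam:0, Oskar:0, Ursula:0.
Bao has the largest value, 116/3, making it the main broker — the node through which the most shortest paths run.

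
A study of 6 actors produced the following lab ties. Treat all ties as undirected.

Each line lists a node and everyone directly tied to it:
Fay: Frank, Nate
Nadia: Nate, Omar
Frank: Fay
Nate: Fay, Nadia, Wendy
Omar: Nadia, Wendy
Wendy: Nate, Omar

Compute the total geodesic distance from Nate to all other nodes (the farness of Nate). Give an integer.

Distances from Nate: Fay:1, Frank:2, Nadia:1, Omar:2, Wendy:1.
Sum = 1 + 2 + 1 + 2 + 1 = 7.

7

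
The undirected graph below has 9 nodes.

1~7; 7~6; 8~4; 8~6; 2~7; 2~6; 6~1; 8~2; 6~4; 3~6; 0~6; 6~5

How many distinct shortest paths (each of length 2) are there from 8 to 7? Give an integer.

The shortest distance is 2. The length-2 paths are: 8–6–7; 8–2–7.
That gives 2 distinct shortest paths.

2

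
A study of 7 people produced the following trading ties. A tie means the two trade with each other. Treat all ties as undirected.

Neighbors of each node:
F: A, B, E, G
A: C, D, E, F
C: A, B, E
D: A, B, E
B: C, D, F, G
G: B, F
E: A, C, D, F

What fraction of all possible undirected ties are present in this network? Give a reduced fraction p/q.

4/7

There are 12 edges and 7 nodes, so the maximum possible is C(7,2) = 21.
Density = 12/21 = 4/7.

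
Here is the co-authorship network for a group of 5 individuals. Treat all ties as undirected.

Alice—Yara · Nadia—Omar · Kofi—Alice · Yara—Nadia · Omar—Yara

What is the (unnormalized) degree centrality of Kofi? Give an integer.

1

Kofi is directly tied to Alice. That is 1 neighbor, so the degree of Kofi is 1.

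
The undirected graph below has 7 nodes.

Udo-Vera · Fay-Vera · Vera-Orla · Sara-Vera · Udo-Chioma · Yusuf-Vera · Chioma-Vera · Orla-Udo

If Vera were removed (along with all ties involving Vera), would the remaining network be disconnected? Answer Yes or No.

Yes

Removing Vera leaves {Chioma, Orla, and Udo} with no path to {Yusuf}, so the network splits into 4 components. Vera is a cut vertex.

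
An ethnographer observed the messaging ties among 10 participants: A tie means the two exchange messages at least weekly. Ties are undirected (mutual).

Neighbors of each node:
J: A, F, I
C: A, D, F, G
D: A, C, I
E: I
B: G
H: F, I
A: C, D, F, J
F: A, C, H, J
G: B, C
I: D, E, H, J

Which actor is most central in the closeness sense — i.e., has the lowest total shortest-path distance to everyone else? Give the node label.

Farness (sum of distances to all others) for each node — A:16, B:29, C:15, D:16, E:25, F:16, G:21, H:19, I:17, J:18.
The smallest farness is 15, for C, so C has the highest closeness.

C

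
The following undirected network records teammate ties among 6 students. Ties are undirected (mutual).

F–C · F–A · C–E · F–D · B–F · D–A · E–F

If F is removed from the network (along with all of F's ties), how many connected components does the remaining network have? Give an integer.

Without F, the remaining ties split the others into: {C, E}; {A, D}; {B}.
That's 3 separate components.

3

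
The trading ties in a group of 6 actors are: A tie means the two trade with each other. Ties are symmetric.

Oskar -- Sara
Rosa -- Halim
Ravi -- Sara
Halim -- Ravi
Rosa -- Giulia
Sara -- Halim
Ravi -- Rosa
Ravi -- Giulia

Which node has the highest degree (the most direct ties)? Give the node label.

Ravi

Degrees — Giulia:2, Halim:3, Oskar:1, Ravi:4, Rosa:3, Sara:3.
The maximum is 4, attained only by Ravi.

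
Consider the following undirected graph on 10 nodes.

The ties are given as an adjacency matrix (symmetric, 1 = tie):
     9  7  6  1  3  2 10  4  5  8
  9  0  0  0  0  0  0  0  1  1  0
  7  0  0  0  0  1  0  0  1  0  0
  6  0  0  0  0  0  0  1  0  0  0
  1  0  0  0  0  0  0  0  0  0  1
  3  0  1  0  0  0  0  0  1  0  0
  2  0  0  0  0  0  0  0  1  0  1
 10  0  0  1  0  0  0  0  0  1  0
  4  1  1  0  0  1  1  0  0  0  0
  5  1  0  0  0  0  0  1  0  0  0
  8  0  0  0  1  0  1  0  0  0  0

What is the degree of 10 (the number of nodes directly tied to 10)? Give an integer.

2

10 is directly tied to 5 and 6. That is 2 neighbors, so the degree of 10 is 2.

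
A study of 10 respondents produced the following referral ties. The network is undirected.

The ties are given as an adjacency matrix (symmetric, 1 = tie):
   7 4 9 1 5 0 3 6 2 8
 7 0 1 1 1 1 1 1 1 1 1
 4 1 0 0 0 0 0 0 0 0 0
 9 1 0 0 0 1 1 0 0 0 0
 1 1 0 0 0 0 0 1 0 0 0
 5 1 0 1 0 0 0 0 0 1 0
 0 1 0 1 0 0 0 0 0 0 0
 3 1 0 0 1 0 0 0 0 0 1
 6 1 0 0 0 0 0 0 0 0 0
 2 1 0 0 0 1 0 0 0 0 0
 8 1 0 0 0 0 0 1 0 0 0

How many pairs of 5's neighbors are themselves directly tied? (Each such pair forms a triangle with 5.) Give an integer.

2

5's neighbors: 2, 7, and 9.
Neighbor pairs that are themselves tied: 5–2–7; 5–7–9. Each forms one triangle with 5, for 2 in total.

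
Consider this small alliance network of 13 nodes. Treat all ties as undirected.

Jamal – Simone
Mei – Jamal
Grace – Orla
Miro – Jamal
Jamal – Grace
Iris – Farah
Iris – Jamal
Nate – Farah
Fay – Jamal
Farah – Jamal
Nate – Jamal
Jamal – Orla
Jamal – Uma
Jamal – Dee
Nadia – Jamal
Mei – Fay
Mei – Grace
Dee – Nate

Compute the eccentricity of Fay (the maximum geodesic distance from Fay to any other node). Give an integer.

2

Distances from Fay: Dee:2, Farah:2, Grace:2, Iris:2, Jamal:1, Mei:1, Miro:2, Nadia:2, Nate:2, Orla:2, Simone:2, Uma:2.
The largest is 2 (to Farah, Grace, Dee, Simone, Uma, Nate, Iris, Orla, Miro, and Nadia), so the eccentricity of Fay is 2.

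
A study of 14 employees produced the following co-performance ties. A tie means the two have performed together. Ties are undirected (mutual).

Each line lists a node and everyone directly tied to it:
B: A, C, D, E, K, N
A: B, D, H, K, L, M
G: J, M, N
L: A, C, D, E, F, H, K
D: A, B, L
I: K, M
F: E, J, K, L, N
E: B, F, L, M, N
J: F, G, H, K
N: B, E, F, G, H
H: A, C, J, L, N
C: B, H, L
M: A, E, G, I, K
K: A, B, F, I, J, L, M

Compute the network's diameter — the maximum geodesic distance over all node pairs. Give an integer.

Eccentricity of each node (its greatest distance to any other): A:2, B:2, C:3, D:3, E:2, F:2, G:3, H:3, I:3, J:3, K:2, L:3, M:3, N:3.
The maximum eccentricity is 3, realized for instance by the pair J–D via J – H – A – D. So the diameter is 3.

3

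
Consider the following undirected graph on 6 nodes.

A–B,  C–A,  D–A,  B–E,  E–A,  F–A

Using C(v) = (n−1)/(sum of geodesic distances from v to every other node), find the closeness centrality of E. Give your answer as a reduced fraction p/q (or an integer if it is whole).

5/8

Distances from E: A:1, B:1, C:2, D:2, F:2. Sum = 8.
n = 6, so closeness = 5/8.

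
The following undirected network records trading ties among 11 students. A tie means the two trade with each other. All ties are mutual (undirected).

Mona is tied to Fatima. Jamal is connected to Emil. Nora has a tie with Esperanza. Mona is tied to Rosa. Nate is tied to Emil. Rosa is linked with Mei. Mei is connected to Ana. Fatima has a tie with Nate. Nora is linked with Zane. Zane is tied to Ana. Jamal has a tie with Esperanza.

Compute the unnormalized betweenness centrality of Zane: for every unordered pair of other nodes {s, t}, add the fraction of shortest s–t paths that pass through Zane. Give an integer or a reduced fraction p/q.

Pairs whose geodesics pass through Zane — Mona–Nora: 1; Emil–Ana: 1; Jamal–Ana: 1; Jamal–Mei: 1; Esperanza–Ana: 1; Esperanza–Mei: 1; Esperanza–Rosa: 1; Nora–Ana: 1; Nora–Mei: 1; Nora–Rosa: 1.
All other pairs contribute 0.
Summing the contributions gives betweenness(Zane) = 10.

10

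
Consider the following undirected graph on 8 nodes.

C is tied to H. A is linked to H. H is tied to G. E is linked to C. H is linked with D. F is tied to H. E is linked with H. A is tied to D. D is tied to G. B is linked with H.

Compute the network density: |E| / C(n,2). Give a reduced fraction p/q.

5/14

There are 10 edges and 8 nodes, so the maximum possible is C(8,2) = 28.
Density = 10/28 = 5/14.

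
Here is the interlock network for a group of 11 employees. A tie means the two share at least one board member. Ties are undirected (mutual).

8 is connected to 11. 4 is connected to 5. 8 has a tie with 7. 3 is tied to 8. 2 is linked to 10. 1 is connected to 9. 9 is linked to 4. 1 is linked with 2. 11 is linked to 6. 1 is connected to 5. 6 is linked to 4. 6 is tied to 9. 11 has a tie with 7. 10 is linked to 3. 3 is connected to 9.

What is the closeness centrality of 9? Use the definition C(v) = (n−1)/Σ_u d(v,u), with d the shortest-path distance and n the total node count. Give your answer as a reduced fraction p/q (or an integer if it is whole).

Distances from 9: 1:1, 2:2, 3:1, 4:1, 5:2, 6:1, 7:3, 8:2, 10:2, 11:2. Sum = 17.
n = 11, so closeness = 10/17.

10/17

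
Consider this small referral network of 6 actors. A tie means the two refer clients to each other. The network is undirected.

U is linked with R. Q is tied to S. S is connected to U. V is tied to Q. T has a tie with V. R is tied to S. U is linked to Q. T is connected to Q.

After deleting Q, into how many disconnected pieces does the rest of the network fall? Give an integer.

Without Q, the remaining ties split the others into: {R, S, U}; {T, V}.
That's 2 separate components.

2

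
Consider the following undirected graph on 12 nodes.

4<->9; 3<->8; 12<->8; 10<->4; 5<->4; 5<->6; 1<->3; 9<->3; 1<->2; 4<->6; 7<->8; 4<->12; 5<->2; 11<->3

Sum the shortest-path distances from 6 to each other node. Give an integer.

Distances from 6: 1:3, 2:2, 3:3, 4:1, 5:1, 7:4, 8:3, 9:2, 10:2, 11:4, 12:2.
Sum = 3 + 2 + 3 + 1 + 1 + 4 + 3 + 2 + 2 + 4 + 2 = 27.

27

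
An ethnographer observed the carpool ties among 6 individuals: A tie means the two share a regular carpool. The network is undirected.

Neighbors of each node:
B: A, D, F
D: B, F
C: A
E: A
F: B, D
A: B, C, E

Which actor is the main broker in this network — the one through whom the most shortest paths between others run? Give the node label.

Unnormalized betweenness of each node: A:7, B:6, C:0, D:0, E:0, F:0.
A has the largest value, 7, making it the main broker — the node through which the most shortest paths run.

A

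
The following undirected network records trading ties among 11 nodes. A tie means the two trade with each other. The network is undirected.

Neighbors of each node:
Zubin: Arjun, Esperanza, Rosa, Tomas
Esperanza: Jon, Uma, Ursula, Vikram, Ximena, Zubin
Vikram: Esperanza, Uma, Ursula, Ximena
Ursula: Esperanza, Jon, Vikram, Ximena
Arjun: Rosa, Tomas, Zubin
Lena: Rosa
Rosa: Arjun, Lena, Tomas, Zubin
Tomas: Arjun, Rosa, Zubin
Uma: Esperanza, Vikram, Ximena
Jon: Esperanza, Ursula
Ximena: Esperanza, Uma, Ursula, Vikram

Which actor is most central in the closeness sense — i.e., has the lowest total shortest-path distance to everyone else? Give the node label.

Esperanza

Farness (sum of distances to all others) for each node — Arjun:22, Esperanza:15, Jon:23, Lena:30, Rosa:21, Tomas:22, Uma:22, Ursula:21, Vikram:21, Ximena:21, Zubin:16.
The smallest farness is 15, for Esperanza, so Esperanza has the highest closeness.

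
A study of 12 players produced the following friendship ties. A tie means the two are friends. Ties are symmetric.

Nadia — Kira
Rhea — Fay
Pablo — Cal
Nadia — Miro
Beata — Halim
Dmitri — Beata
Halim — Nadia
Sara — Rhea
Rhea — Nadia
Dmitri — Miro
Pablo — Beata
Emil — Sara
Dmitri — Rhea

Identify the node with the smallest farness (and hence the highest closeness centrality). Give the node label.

Rhea

Farness (sum of distances to all others) for each node — Beata:24, Cal:42, Dmitri:22, Emil:39, Fay:31, Halim:25, Kira:32, Miro:27, Nadia:22, Pablo:32, Rhea:21, Sara:29.
The smallest farness is 21, for Rhea, so Rhea has the highest closeness.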